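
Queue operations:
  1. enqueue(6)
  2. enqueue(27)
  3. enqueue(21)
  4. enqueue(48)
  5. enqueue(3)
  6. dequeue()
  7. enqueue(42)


enqueue(6) -> [6]
enqueue(27) -> [6, 27]
enqueue(21) -> [6, 27, 21]
enqueue(48) -> [6, 27, 21, 48]
enqueue(3) -> [6, 27, 21, 48, 3]
dequeue()->6, [27, 21, 48, 3]
enqueue(42) -> [27, 21, 48, 3, 42]

Final queue: [27, 21, 48, 3, 42]


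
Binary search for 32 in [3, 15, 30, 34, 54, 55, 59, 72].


Step 1: lo=0, hi=7, mid=3, val=34
Step 2: lo=0, hi=2, mid=1, val=15
Step 3: lo=2, hi=2, mid=2, val=30

Not found


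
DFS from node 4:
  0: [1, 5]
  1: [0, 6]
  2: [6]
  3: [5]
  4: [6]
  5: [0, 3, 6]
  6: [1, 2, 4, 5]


Visit 4, push [6]
Visit 6, push [5, 2, 1]
Visit 1, push [0]
Visit 0, push [5]
Visit 5, push [3]
Visit 3, push []
Visit 2, push []

DFS order: [4, 6, 1, 0, 5, 3, 2]


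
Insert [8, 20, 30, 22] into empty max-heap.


Insert 8: [8]
Insert 20: [20, 8]
Insert 30: [30, 8, 20]
Insert 22: [30, 22, 20, 8]

Final heap: [30, 22, 20, 8]


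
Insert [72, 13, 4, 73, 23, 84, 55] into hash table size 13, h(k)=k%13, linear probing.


Insert 72: h=7 -> slot 7
Insert 13: h=0 -> slot 0
Insert 4: h=4 -> slot 4
Insert 73: h=8 -> slot 8
Insert 23: h=10 -> slot 10
Insert 84: h=6 -> slot 6
Insert 55: h=3 -> slot 3

Table: [13, None, None, 55, 4, None, 84, 72, 73, None, 23, None, None]


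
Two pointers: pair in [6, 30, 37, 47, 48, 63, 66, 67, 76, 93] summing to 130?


lo=0(6)+hi=9(93)=99
lo=1(30)+hi=9(93)=123
lo=2(37)+hi=9(93)=130

Yes: 37+93=130


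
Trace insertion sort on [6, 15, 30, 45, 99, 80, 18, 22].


Initial: [6, 15, 30, 45, 99, 80, 18, 22]
Insert 15: [6, 15, 30, 45, 99, 80, 18, 22]
Insert 30: [6, 15, 30, 45, 99, 80, 18, 22]
Insert 45: [6, 15, 30, 45, 99, 80, 18, 22]
Insert 99: [6, 15, 30, 45, 99, 80, 18, 22]
Insert 80: [6, 15, 30, 45, 80, 99, 18, 22]
Insert 18: [6, 15, 18, 30, 45, 80, 99, 22]
Insert 22: [6, 15, 18, 22, 30, 45, 80, 99]

Sorted: [6, 15, 18, 22, 30, 45, 80, 99]


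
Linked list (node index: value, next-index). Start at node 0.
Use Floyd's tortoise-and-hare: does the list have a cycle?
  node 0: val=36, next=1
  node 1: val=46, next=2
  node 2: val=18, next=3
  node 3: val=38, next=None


Floyd's tortoise (slow, +1) and hare (fast, +2):
  init: slow=0, fast=0
  step 1: slow=1, fast=2
  step 2: fast 2->3->None, no cycle

Cycle: no


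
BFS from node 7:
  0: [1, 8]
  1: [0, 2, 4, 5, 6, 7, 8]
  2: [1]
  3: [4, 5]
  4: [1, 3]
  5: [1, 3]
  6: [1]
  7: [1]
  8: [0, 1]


Visit 7, enqueue [1]
Visit 1, enqueue [0, 2, 4, 5, 6, 8]
Visit 0, enqueue []
Visit 2, enqueue []
Visit 4, enqueue [3]
Visit 5, enqueue []
Visit 6, enqueue []
Visit 8, enqueue []
Visit 3, enqueue []

BFS order: [7, 1, 0, 2, 4, 5, 6, 8, 3]


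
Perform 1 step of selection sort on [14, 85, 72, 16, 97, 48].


Initial: [14, 85, 72, 16, 97, 48]
Step 1: min=14 at 0
  Swap: [14, 85, 72, 16, 97, 48]

After 1 step: [14, 85, 72, 16, 97, 48]


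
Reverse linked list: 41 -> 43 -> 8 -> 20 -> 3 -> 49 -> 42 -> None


Step 1: curr=41, set curr.next=prev(None) | reversed so far: 41
Step 2: curr=43, set curr.next=prev(41) | reversed so far: 43 -> 41
Step 3: curr=8, set curr.next=prev(43) | reversed so far: 8 -> 43 -> 41
Step 4: curr=20, set curr.next=prev(8) | reversed so far: 20 -> 8 -> 43 -> 41
Step 5: curr=3, set curr.next=prev(20) | reversed so far: 3 -> 20 -> 8 -> 43 -> 41
Step 6: curr=49, set curr.next=prev(3) | reversed so far: 49 -> 3 -> 20 -> 8 -> 43 -> 41
Step 7: curr=42, set curr.next=prev(49) | reversed so far: 42 -> 49 -> 3 -> 20 -> 8 -> 43 -> 41

42 -> 49 -> 3 -> 20 -> 8 -> 43 -> 41 -> None


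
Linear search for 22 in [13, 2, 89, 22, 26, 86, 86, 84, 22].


i=0: 13!=22
i=1: 2!=22
i=2: 89!=22
i=3: 22==22 found!

Found at 3, 4 comps


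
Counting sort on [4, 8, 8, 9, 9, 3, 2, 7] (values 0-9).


Input: [4, 8, 8, 9, 9, 3, 2, 7]
Counts: [0, 0, 1, 1, 1, 0, 0, 1, 2, 2]

Sorted: [2, 3, 4, 7, 8, 8, 9, 9]


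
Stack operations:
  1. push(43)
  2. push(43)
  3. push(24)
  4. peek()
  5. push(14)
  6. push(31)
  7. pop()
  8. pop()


push(43) -> [43]
push(43) -> [43, 43]
push(24) -> [43, 43, 24]
peek()->24
push(14) -> [43, 43, 24, 14]
push(31) -> [43, 43, 24, 14, 31]
pop()->31, [43, 43, 24, 14]
pop()->14, [43, 43, 24]

Final stack: [43, 43, 24]


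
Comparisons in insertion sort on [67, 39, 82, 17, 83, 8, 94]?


Algorithm: insertion sort
Input: [67, 39, 82, 17, 83, 8, 94]
Sorted: [8, 17, 39, 67, 82, 83, 94]

12


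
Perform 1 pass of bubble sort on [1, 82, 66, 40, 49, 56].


Initial: [1, 82, 66, 40, 49, 56]
Pass 1: [1, 66, 40, 49, 56, 82] (4 swaps)

After 1 pass: [1, 66, 40, 49, 56, 82]


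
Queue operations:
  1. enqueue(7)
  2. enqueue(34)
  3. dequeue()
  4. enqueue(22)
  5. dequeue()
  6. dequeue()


enqueue(7) -> [7]
enqueue(34) -> [7, 34]
dequeue()->7, [34]
enqueue(22) -> [34, 22]
dequeue()->34, [22]
dequeue()->22, []

Final queue: []


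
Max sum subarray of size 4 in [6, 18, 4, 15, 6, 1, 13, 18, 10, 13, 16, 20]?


[0:4]: 43
[1:5]: 43
[2:6]: 26
[3:7]: 35
[4:8]: 38
[5:9]: 42
[6:10]: 54
[7:11]: 57
[8:12]: 59

Max: 59 at [8:12]


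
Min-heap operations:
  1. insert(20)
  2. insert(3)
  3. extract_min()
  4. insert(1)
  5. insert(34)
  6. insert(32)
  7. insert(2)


insert(20) -> [20]
insert(3) -> [3, 20]
extract_min()->3, [20]
insert(1) -> [1, 20]
insert(34) -> [1, 20, 34]
insert(32) -> [1, 20, 34, 32]
insert(2) -> [1, 2, 34, 32, 20]

Final heap: [1, 2, 34, 32, 20]


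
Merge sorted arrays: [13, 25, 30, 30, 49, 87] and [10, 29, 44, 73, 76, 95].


Take 10 from B
Take 13 from A
Take 25 from A
Take 29 from B
Take 30 from A
Take 30 from A
Take 44 from B
Take 49 from A
Take 73 from B
Take 76 from B
Take 87 from A

Merged: [10, 13, 25, 29, 30, 30, 44, 49, 73, 76, 87, 95]


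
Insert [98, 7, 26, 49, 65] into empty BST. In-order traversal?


Insert 98: root
Insert 7: L from 98
Insert 26: L from 98 -> R from 7
Insert 49: L from 98 -> R from 7 -> R from 26
Insert 65: L from 98 -> R from 7 -> R from 26 -> R from 49

In-order: [7, 26, 49, 65, 98]


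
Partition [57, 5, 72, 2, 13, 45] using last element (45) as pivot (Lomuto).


Pivot: 45
  5 <= 45: swap -> [5, 57, 72, 2, 13, 45]
  2 <= 45: swap -> [5, 2, 72, 57, 13, 45]
  13 <= 45: swap -> [5, 2, 13, 57, 72, 45]
Place pivot at 3: [5, 2, 13, 45, 72, 57]

Partitioned: [5, 2, 13, 45, 72, 57]


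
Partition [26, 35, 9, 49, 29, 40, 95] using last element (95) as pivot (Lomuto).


Pivot: 95
  26 <= 95: advance i (no swap)
  35 <= 95: advance i (no swap)
  9 <= 95: advance i (no swap)
  49 <= 95: advance i (no swap)
  29 <= 95: advance i (no swap)
  40 <= 95: advance i (no swap)
Place pivot at 6: [26, 35, 9, 49, 29, 40, 95]

Partitioned: [26, 35, 9, 49, 29, 40, 95]


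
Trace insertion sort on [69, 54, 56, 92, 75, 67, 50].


Initial: [69, 54, 56, 92, 75, 67, 50]
Insert 54: [54, 69, 56, 92, 75, 67, 50]
Insert 56: [54, 56, 69, 92, 75, 67, 50]
Insert 92: [54, 56, 69, 92, 75, 67, 50]
Insert 75: [54, 56, 69, 75, 92, 67, 50]
Insert 67: [54, 56, 67, 69, 75, 92, 50]
Insert 50: [50, 54, 56, 67, 69, 75, 92]

Sorted: [50, 54, 56, 67, 69, 75, 92]


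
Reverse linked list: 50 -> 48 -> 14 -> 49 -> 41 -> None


Step 1: curr=50, set curr.next=prev(None) | reversed so far: 50
Step 2: curr=48, set curr.next=prev(50) | reversed so far: 48 -> 50
Step 3: curr=14, set curr.next=prev(48) | reversed so far: 14 -> 48 -> 50
Step 4: curr=49, set curr.next=prev(14) | reversed so far: 49 -> 14 -> 48 -> 50
Step 5: curr=41, set curr.next=prev(49) | reversed so far: 41 -> 49 -> 14 -> 48 -> 50

41 -> 49 -> 14 -> 48 -> 50 -> None


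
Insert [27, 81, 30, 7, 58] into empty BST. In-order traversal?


Insert 27: root
Insert 81: R from 27
Insert 30: R from 27 -> L from 81
Insert 7: L from 27
Insert 58: R from 27 -> L from 81 -> R from 30

In-order: [7, 27, 30, 58, 81]


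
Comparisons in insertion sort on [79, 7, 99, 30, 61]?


Algorithm: insertion sort
Input: [79, 7, 99, 30, 61]
Sorted: [7, 30, 61, 79, 99]

8


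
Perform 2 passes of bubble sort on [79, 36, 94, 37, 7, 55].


Initial: [79, 36, 94, 37, 7, 55]
Pass 1: [36, 79, 37, 7, 55, 94] (4 swaps)
Pass 2: [36, 37, 7, 55, 79, 94] (3 swaps)

After 2 passes: [36, 37, 7, 55, 79, 94]


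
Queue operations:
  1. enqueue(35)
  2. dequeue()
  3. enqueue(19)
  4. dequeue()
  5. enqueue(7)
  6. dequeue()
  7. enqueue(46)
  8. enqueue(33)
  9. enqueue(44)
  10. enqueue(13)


enqueue(35) -> [35]
dequeue()->35, []
enqueue(19) -> [19]
dequeue()->19, []
enqueue(7) -> [7]
dequeue()->7, []
enqueue(46) -> [46]
enqueue(33) -> [46, 33]
enqueue(44) -> [46, 33, 44]
enqueue(13) -> [46, 33, 44, 13]

Final queue: [46, 33, 44, 13]


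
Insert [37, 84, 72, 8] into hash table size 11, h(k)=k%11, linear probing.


Insert 37: h=4 -> slot 4
Insert 84: h=7 -> slot 7
Insert 72: h=6 -> slot 6
Insert 8: h=8 -> slot 8

Table: [None, None, None, None, 37, None, 72, 84, 8, None, None]


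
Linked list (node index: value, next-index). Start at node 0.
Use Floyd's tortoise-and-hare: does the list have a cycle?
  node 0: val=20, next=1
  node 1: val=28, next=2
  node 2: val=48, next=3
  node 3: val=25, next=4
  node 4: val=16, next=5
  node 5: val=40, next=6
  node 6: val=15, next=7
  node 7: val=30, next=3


Floyd's tortoise (slow, +1) and hare (fast, +2):
  init: slow=0, fast=0
  step 1: slow=1, fast=2
  step 2: slow=2, fast=4
  step 3: slow=3, fast=6
  step 4: slow=4, fast=3
  step 5: slow=5, fast=5
  slow == fast at node 5: cycle detected

Cycle: yes


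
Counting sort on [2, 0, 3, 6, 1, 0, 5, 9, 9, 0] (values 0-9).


Input: [2, 0, 3, 6, 1, 0, 5, 9, 9, 0]
Counts: [3, 1, 1, 1, 0, 1, 1, 0, 0, 2]

Sorted: [0, 0, 0, 1, 2, 3, 5, 6, 9, 9]


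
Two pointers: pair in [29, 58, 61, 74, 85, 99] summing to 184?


lo=0(29)+hi=5(99)=128
lo=1(58)+hi=5(99)=157
lo=2(61)+hi=5(99)=160
lo=3(74)+hi=5(99)=173
lo=4(85)+hi=5(99)=184

Yes: 85+99=184


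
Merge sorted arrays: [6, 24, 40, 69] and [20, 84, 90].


Take 6 from A
Take 20 from B
Take 24 from A
Take 40 from A
Take 69 from A

Merged: [6, 20, 24, 40, 69, 84, 90]


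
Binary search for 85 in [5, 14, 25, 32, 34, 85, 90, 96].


Step 1: lo=0, hi=7, mid=3, val=32
Step 2: lo=4, hi=7, mid=5, val=85

Found at index 5


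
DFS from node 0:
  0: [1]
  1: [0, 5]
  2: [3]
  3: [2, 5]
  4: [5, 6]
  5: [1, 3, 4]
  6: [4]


Visit 0, push [1]
Visit 1, push [5]
Visit 5, push [4, 3]
Visit 3, push [2]
Visit 2, push []
Visit 4, push [6]
Visit 6, push []

DFS order: [0, 1, 5, 3, 2, 4, 6]


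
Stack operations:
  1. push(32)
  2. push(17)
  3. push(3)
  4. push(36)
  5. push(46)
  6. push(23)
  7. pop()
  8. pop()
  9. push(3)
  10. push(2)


push(32) -> [32]
push(17) -> [32, 17]
push(3) -> [32, 17, 3]
push(36) -> [32, 17, 3, 36]
push(46) -> [32, 17, 3, 36, 46]
push(23) -> [32, 17, 3, 36, 46, 23]
pop()->23, [32, 17, 3, 36, 46]
pop()->46, [32, 17, 3, 36]
push(3) -> [32, 17, 3, 36, 3]
push(2) -> [32, 17, 3, 36, 3, 2]

Final stack: [32, 17, 3, 36, 3, 2]


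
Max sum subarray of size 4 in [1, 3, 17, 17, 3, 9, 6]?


[0:4]: 38
[1:5]: 40
[2:6]: 46
[3:7]: 35

Max: 46 at [2:6]


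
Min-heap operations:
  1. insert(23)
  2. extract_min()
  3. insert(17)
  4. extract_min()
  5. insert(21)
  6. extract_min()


insert(23) -> [23]
extract_min()->23, []
insert(17) -> [17]
extract_min()->17, []
insert(21) -> [21]
extract_min()->21, []

Final heap: []


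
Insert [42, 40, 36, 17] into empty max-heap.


Insert 42: [42]
Insert 40: [42, 40]
Insert 36: [42, 40, 36]
Insert 17: [42, 40, 36, 17]

Final heap: [42, 40, 36, 17]


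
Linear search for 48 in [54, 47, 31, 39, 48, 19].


i=0: 54!=48
i=1: 47!=48
i=2: 31!=48
i=3: 39!=48
i=4: 48==48 found!

Found at 4, 5 comps


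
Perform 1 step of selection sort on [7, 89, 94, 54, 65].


Initial: [7, 89, 94, 54, 65]
Step 1: min=7 at 0
  Swap: [7, 89, 94, 54, 65]

After 1 step: [7, 89, 94, 54, 65]


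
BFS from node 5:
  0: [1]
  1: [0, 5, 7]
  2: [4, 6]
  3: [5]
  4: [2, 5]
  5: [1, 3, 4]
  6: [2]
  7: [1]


Visit 5, enqueue [1, 3, 4]
Visit 1, enqueue [0, 7]
Visit 3, enqueue []
Visit 4, enqueue [2]
Visit 0, enqueue []
Visit 7, enqueue []
Visit 2, enqueue [6]
Visit 6, enqueue []

BFS order: [5, 1, 3, 4, 0, 7, 2, 6]


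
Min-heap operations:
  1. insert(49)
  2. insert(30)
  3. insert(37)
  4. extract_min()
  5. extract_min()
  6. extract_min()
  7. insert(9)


insert(49) -> [49]
insert(30) -> [30, 49]
insert(37) -> [30, 49, 37]
extract_min()->30, [37, 49]
extract_min()->37, [49]
extract_min()->49, []
insert(9) -> [9]

Final heap: [9]


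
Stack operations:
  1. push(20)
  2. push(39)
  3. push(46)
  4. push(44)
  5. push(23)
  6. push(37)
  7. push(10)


push(20) -> [20]
push(39) -> [20, 39]
push(46) -> [20, 39, 46]
push(44) -> [20, 39, 46, 44]
push(23) -> [20, 39, 46, 44, 23]
push(37) -> [20, 39, 46, 44, 23, 37]
push(10) -> [20, 39, 46, 44, 23, 37, 10]

Final stack: [20, 39, 46, 44, 23, 37, 10]


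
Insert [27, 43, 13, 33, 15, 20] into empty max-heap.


Insert 27: [27]
Insert 43: [43, 27]
Insert 13: [43, 27, 13]
Insert 33: [43, 33, 13, 27]
Insert 15: [43, 33, 13, 27, 15]
Insert 20: [43, 33, 20, 27, 15, 13]

Final heap: [43, 33, 20, 27, 15, 13]


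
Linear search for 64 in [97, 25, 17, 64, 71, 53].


i=0: 97!=64
i=1: 25!=64
i=2: 17!=64
i=3: 64==64 found!

Found at 3, 4 comps


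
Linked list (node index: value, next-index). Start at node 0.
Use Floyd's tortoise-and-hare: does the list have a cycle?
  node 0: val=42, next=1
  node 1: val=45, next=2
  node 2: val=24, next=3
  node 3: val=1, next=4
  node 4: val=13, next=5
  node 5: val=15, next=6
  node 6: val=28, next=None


Floyd's tortoise (slow, +1) and hare (fast, +2):
  init: slow=0, fast=0
  step 1: slow=1, fast=2
  step 2: slow=2, fast=4
  step 3: slow=3, fast=6
  step 4: fast -> None, no cycle

Cycle: no


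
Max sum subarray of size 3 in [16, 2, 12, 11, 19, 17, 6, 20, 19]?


[0:3]: 30
[1:4]: 25
[2:5]: 42
[3:6]: 47
[4:7]: 42
[5:8]: 43
[6:9]: 45

Max: 47 at [3:6]


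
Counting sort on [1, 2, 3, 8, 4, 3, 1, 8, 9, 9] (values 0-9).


Input: [1, 2, 3, 8, 4, 3, 1, 8, 9, 9]
Counts: [0, 2, 1, 2, 1, 0, 0, 0, 2, 2]

Sorted: [1, 1, 2, 3, 3, 4, 8, 8, 9, 9]


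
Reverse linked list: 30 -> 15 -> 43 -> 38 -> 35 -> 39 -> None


Step 1: curr=30, set curr.next=prev(None) | reversed so far: 30
Step 2: curr=15, set curr.next=prev(30) | reversed so far: 15 -> 30
Step 3: curr=43, set curr.next=prev(15) | reversed so far: 43 -> 15 -> 30
Step 4: curr=38, set curr.next=prev(43) | reversed so far: 38 -> 43 -> 15 -> 30
Step 5: curr=35, set curr.next=prev(38) | reversed so far: 35 -> 38 -> 43 -> 15 -> 30
Step 6: curr=39, set curr.next=prev(35) | reversed so far: 39 -> 35 -> 38 -> 43 -> 15 -> 30

39 -> 35 -> 38 -> 43 -> 15 -> 30 -> None


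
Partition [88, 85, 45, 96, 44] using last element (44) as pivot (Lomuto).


Pivot: 44
Place pivot at 0: [44, 85, 45, 96, 88]

Partitioned: [44, 85, 45, 96, 88]


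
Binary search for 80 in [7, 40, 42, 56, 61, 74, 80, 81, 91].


Step 1: lo=0, hi=8, mid=4, val=61
Step 2: lo=5, hi=8, mid=6, val=80

Found at index 6


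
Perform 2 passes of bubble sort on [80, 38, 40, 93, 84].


Initial: [80, 38, 40, 93, 84]
Pass 1: [38, 40, 80, 84, 93] (3 swaps)
Pass 2: [38, 40, 80, 84, 93] (0 swaps)

After 2 passes: [38, 40, 80, 84, 93]


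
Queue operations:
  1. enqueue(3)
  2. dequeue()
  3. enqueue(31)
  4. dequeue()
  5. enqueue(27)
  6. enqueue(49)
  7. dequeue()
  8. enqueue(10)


enqueue(3) -> [3]
dequeue()->3, []
enqueue(31) -> [31]
dequeue()->31, []
enqueue(27) -> [27]
enqueue(49) -> [27, 49]
dequeue()->27, [49]
enqueue(10) -> [49, 10]

Final queue: [49, 10]


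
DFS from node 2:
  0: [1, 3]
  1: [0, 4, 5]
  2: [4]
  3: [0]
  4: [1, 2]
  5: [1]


Visit 2, push [4]
Visit 4, push [1]
Visit 1, push [5, 0]
Visit 0, push [3]
Visit 3, push []
Visit 5, push []

DFS order: [2, 4, 1, 0, 3, 5]


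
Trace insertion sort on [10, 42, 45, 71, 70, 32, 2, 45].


Initial: [10, 42, 45, 71, 70, 32, 2, 45]
Insert 42: [10, 42, 45, 71, 70, 32, 2, 45]
Insert 45: [10, 42, 45, 71, 70, 32, 2, 45]
Insert 71: [10, 42, 45, 71, 70, 32, 2, 45]
Insert 70: [10, 42, 45, 70, 71, 32, 2, 45]
Insert 32: [10, 32, 42, 45, 70, 71, 2, 45]
Insert 2: [2, 10, 32, 42, 45, 70, 71, 45]
Insert 45: [2, 10, 32, 42, 45, 45, 70, 71]

Sorted: [2, 10, 32, 42, 45, 45, 70, 71]


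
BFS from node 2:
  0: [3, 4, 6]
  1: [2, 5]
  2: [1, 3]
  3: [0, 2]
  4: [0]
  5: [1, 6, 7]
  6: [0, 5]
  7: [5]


Visit 2, enqueue [1, 3]
Visit 1, enqueue [5]
Visit 3, enqueue [0]
Visit 5, enqueue [6, 7]
Visit 0, enqueue [4]
Visit 6, enqueue []
Visit 7, enqueue []
Visit 4, enqueue []

BFS order: [2, 1, 3, 5, 0, 6, 7, 4]


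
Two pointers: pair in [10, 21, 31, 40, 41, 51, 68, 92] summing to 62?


lo=0(10)+hi=7(92)=102
lo=0(10)+hi=6(68)=78
lo=0(10)+hi=5(51)=61
lo=1(21)+hi=5(51)=72
lo=1(21)+hi=4(41)=62

Yes: 21+41=62


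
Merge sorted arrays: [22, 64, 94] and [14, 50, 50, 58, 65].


Take 14 from B
Take 22 from A
Take 50 from B
Take 50 from B
Take 58 from B
Take 64 from A
Take 65 from B

Merged: [14, 22, 50, 50, 58, 64, 65, 94]


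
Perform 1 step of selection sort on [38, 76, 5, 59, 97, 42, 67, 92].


Initial: [38, 76, 5, 59, 97, 42, 67, 92]
Step 1: min=5 at 2
  Swap: [5, 76, 38, 59, 97, 42, 67, 92]

After 1 step: [5, 76, 38, 59, 97, 42, 67, 92]


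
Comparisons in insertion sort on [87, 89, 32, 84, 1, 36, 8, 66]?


Algorithm: insertion sort
Input: [87, 89, 32, 84, 1, 36, 8, 66]
Sorted: [1, 8, 32, 36, 66, 84, 87, 89]

24


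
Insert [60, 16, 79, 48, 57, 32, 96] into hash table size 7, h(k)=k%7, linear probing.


Insert 60: h=4 -> slot 4
Insert 16: h=2 -> slot 2
Insert 79: h=2, 1 probes -> slot 3
Insert 48: h=6 -> slot 6
Insert 57: h=1 -> slot 1
Insert 32: h=4, 1 probes -> slot 5
Insert 96: h=5, 2 probes -> slot 0

Table: [96, 57, 16, 79, 60, 32, 48]


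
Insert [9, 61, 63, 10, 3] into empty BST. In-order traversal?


Insert 9: root
Insert 61: R from 9
Insert 63: R from 9 -> R from 61
Insert 10: R from 9 -> L from 61
Insert 3: L from 9

In-order: [3, 9, 10, 61, 63]


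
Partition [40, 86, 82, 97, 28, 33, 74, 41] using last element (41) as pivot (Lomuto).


Pivot: 41
  40 <= 41: advance i (no swap)
  28 <= 41: swap -> [40, 28, 82, 97, 86, 33, 74, 41]
  33 <= 41: swap -> [40, 28, 33, 97, 86, 82, 74, 41]
Place pivot at 3: [40, 28, 33, 41, 86, 82, 74, 97]

Partitioned: [40, 28, 33, 41, 86, 82, 74, 97]


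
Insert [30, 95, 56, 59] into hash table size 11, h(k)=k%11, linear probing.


Insert 30: h=8 -> slot 8
Insert 95: h=7 -> slot 7
Insert 56: h=1 -> slot 1
Insert 59: h=4 -> slot 4

Table: [None, 56, None, None, 59, None, None, 95, 30, None, None]


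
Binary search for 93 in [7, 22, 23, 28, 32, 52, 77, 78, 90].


Step 1: lo=0, hi=8, mid=4, val=32
Step 2: lo=5, hi=8, mid=6, val=77
Step 3: lo=7, hi=8, mid=7, val=78
Step 4: lo=8, hi=8, mid=8, val=90

Not found


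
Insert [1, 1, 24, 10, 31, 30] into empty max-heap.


Insert 1: [1]
Insert 1: [1, 1]
Insert 24: [24, 1, 1]
Insert 10: [24, 10, 1, 1]
Insert 31: [31, 24, 1, 1, 10]
Insert 30: [31, 24, 30, 1, 10, 1]

Final heap: [31, 24, 30, 1, 10, 1]


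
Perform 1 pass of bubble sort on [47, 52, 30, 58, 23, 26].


Initial: [47, 52, 30, 58, 23, 26]
Pass 1: [47, 30, 52, 23, 26, 58] (3 swaps)

After 1 pass: [47, 30, 52, 23, 26, 58]


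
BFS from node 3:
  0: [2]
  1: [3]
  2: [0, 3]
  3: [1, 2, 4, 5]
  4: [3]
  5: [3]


Visit 3, enqueue [1, 2, 4, 5]
Visit 1, enqueue []
Visit 2, enqueue [0]
Visit 4, enqueue []
Visit 5, enqueue []
Visit 0, enqueue []

BFS order: [3, 1, 2, 4, 5, 0]


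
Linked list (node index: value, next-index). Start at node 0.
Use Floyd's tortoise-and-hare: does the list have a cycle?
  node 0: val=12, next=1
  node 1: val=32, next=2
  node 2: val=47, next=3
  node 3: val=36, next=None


Floyd's tortoise (slow, +1) and hare (fast, +2):
  init: slow=0, fast=0
  step 1: slow=1, fast=2
  step 2: fast 2->3->None, no cycle

Cycle: no


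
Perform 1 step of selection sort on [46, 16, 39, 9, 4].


Initial: [46, 16, 39, 9, 4]
Step 1: min=4 at 4
  Swap: [4, 16, 39, 9, 46]

After 1 step: [4, 16, 39, 9, 46]


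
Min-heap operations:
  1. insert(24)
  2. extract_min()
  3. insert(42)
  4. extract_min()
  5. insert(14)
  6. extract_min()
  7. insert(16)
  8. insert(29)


insert(24) -> [24]
extract_min()->24, []
insert(42) -> [42]
extract_min()->42, []
insert(14) -> [14]
extract_min()->14, []
insert(16) -> [16]
insert(29) -> [16, 29]

Final heap: [16, 29]


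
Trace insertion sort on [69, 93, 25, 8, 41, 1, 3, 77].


Initial: [69, 93, 25, 8, 41, 1, 3, 77]
Insert 93: [69, 93, 25, 8, 41, 1, 3, 77]
Insert 25: [25, 69, 93, 8, 41, 1, 3, 77]
Insert 8: [8, 25, 69, 93, 41, 1, 3, 77]
Insert 41: [8, 25, 41, 69, 93, 1, 3, 77]
Insert 1: [1, 8, 25, 41, 69, 93, 3, 77]
Insert 3: [1, 3, 8, 25, 41, 69, 93, 77]
Insert 77: [1, 3, 8, 25, 41, 69, 77, 93]

Sorted: [1, 3, 8, 25, 41, 69, 77, 93]


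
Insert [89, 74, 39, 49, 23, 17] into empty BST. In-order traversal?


Insert 89: root
Insert 74: L from 89
Insert 39: L from 89 -> L from 74
Insert 49: L from 89 -> L from 74 -> R from 39
Insert 23: L from 89 -> L from 74 -> L from 39
Insert 17: L from 89 -> L from 74 -> L from 39 -> L from 23

In-order: [17, 23, 39, 49, 74, 89]


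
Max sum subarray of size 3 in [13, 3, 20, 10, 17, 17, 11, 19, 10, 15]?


[0:3]: 36
[1:4]: 33
[2:5]: 47
[3:6]: 44
[4:7]: 45
[5:8]: 47
[6:9]: 40
[7:10]: 44

Max: 47 at [2:5]


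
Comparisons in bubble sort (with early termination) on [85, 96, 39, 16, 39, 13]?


Algorithm: bubble sort (with early termination)
Input: [85, 96, 39, 16, 39, 13]
Sorted: [13, 16, 39, 39, 85, 96]

15


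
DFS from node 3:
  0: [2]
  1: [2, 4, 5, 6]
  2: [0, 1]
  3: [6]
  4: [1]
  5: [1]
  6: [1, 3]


Visit 3, push [6]
Visit 6, push [1]
Visit 1, push [5, 4, 2]
Visit 2, push [0]
Visit 0, push []
Visit 4, push []
Visit 5, push []

DFS order: [3, 6, 1, 2, 0, 4, 5]


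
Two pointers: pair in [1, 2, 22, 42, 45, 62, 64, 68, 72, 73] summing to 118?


lo=0(1)+hi=9(73)=74
lo=1(2)+hi=9(73)=75
lo=2(22)+hi=9(73)=95
lo=3(42)+hi=9(73)=115
lo=4(45)+hi=9(73)=118

Yes: 45+73=118


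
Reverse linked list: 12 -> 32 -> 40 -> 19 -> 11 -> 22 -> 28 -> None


Step 1: curr=12, set curr.next=prev(None) | reversed so far: 12
Step 2: curr=32, set curr.next=prev(12) | reversed so far: 32 -> 12
Step 3: curr=40, set curr.next=prev(32) | reversed so far: 40 -> 32 -> 12
Step 4: curr=19, set curr.next=prev(40) | reversed so far: 19 -> 40 -> 32 -> 12
Step 5: curr=11, set curr.next=prev(19) | reversed so far: 11 -> 19 -> 40 -> 32 -> 12
Step 6: curr=22, set curr.next=prev(11) | reversed so far: 22 -> 11 -> 19 -> 40 -> 32 -> 12
Step 7: curr=28, set curr.next=prev(22) | reversed so far: 28 -> 22 -> 11 -> 19 -> 40 -> 32 -> 12

28 -> 22 -> 11 -> 19 -> 40 -> 32 -> 12 -> None


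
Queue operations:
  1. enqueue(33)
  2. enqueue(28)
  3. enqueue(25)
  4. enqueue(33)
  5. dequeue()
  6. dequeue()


enqueue(33) -> [33]
enqueue(28) -> [33, 28]
enqueue(25) -> [33, 28, 25]
enqueue(33) -> [33, 28, 25, 33]
dequeue()->33, [28, 25, 33]
dequeue()->28, [25, 33]

Final queue: [25, 33]


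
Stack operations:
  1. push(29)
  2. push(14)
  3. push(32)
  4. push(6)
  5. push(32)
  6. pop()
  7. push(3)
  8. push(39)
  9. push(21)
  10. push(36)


push(29) -> [29]
push(14) -> [29, 14]
push(32) -> [29, 14, 32]
push(6) -> [29, 14, 32, 6]
push(32) -> [29, 14, 32, 6, 32]
pop()->32, [29, 14, 32, 6]
push(3) -> [29, 14, 32, 6, 3]
push(39) -> [29, 14, 32, 6, 3, 39]
push(21) -> [29, 14, 32, 6, 3, 39, 21]
push(36) -> [29, 14, 32, 6, 3, 39, 21, 36]

Final stack: [29, 14, 32, 6, 3, 39, 21, 36]


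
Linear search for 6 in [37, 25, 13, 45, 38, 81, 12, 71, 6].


i=0: 37!=6
i=1: 25!=6
i=2: 13!=6
i=3: 45!=6
i=4: 38!=6
i=5: 81!=6
i=6: 12!=6
i=7: 71!=6
i=8: 6==6 found!

Found at 8, 9 comps


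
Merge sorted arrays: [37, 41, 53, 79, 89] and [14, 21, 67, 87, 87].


Take 14 from B
Take 21 from B
Take 37 from A
Take 41 from A
Take 53 from A
Take 67 from B
Take 79 from A
Take 87 from B
Take 87 from B

Merged: [14, 21, 37, 41, 53, 67, 79, 87, 87, 89]


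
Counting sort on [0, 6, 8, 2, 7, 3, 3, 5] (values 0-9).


Input: [0, 6, 8, 2, 7, 3, 3, 5]
Counts: [1, 0, 1, 2, 0, 1, 1, 1, 1, 0]

Sorted: [0, 2, 3, 3, 5, 6, 7, 8]


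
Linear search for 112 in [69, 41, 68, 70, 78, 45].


i=0: 69!=112
i=1: 41!=112
i=2: 68!=112
i=3: 70!=112
i=4: 78!=112
i=5: 45!=112

Not found, 6 comps


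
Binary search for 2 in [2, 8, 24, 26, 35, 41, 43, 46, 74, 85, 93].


Step 1: lo=0, hi=10, mid=5, val=41
Step 2: lo=0, hi=4, mid=2, val=24
Step 3: lo=0, hi=1, mid=0, val=2

Found at index 0


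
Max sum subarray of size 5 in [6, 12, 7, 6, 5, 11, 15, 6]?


[0:5]: 36
[1:6]: 41
[2:7]: 44
[3:8]: 43

Max: 44 at [2:7]


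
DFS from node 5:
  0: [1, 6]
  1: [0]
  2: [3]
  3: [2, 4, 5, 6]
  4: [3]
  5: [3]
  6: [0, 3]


Visit 5, push [3]
Visit 3, push [6, 4, 2]
Visit 2, push []
Visit 4, push []
Visit 6, push [0]
Visit 0, push [1]
Visit 1, push []

DFS order: [5, 3, 2, 4, 6, 0, 1]


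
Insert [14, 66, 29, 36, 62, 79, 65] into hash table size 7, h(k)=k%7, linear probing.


Insert 14: h=0 -> slot 0
Insert 66: h=3 -> slot 3
Insert 29: h=1 -> slot 1
Insert 36: h=1, 1 probes -> slot 2
Insert 62: h=6 -> slot 6
Insert 79: h=2, 2 probes -> slot 4
Insert 65: h=2, 3 probes -> slot 5

Table: [14, 29, 36, 66, 79, 65, 62]


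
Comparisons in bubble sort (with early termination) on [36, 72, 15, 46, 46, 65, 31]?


Algorithm: bubble sort (with early termination)
Input: [36, 72, 15, 46, 46, 65, 31]
Sorted: [15, 31, 36, 46, 46, 65, 72]

21


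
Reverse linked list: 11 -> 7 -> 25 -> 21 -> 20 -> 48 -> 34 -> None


Step 1: curr=11, set curr.next=prev(None) | reversed so far: 11
Step 2: curr=7, set curr.next=prev(11) | reversed so far: 7 -> 11
Step 3: curr=25, set curr.next=prev(7) | reversed so far: 25 -> 7 -> 11
Step 4: curr=21, set curr.next=prev(25) | reversed so far: 21 -> 25 -> 7 -> 11
Step 5: curr=20, set curr.next=prev(21) | reversed so far: 20 -> 21 -> 25 -> 7 -> 11
Step 6: curr=48, set curr.next=prev(20) | reversed so far: 48 -> 20 -> 21 -> 25 -> 7 -> 11
Step 7: curr=34, set curr.next=prev(48) | reversed so far: 34 -> 48 -> 20 -> 21 -> 25 -> 7 -> 11

34 -> 48 -> 20 -> 21 -> 25 -> 7 -> 11 -> None


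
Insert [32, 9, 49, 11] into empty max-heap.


Insert 32: [32]
Insert 9: [32, 9]
Insert 49: [49, 9, 32]
Insert 11: [49, 11, 32, 9]

Final heap: [49, 11, 32, 9]


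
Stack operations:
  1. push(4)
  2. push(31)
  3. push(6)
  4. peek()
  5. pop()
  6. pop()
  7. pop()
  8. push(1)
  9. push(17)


push(4) -> [4]
push(31) -> [4, 31]
push(6) -> [4, 31, 6]
peek()->6
pop()->6, [4, 31]
pop()->31, [4]
pop()->4, []
push(1) -> [1]
push(17) -> [1, 17]

Final stack: [1, 17]


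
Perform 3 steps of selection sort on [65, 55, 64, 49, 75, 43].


Initial: [65, 55, 64, 49, 75, 43]
Step 1: min=43 at 5
  Swap: [43, 55, 64, 49, 75, 65]
Step 2: min=49 at 3
  Swap: [43, 49, 64, 55, 75, 65]
Step 3: min=55 at 3
  Swap: [43, 49, 55, 64, 75, 65]

After 3 steps: [43, 49, 55, 64, 75, 65]


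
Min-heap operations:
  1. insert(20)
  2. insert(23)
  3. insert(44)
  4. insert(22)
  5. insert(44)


insert(20) -> [20]
insert(23) -> [20, 23]
insert(44) -> [20, 23, 44]
insert(22) -> [20, 22, 44, 23]
insert(44) -> [20, 22, 44, 23, 44]

Final heap: [20, 22, 44, 23, 44]


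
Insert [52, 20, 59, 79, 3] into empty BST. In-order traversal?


Insert 52: root
Insert 20: L from 52
Insert 59: R from 52
Insert 79: R from 52 -> R from 59
Insert 3: L from 52 -> L from 20

In-order: [3, 20, 52, 59, 79]


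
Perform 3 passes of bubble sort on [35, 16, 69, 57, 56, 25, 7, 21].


Initial: [35, 16, 69, 57, 56, 25, 7, 21]
Pass 1: [16, 35, 57, 56, 25, 7, 21, 69] (6 swaps)
Pass 2: [16, 35, 56, 25, 7, 21, 57, 69] (4 swaps)
Pass 3: [16, 35, 25, 7, 21, 56, 57, 69] (3 swaps)

After 3 passes: [16, 35, 25, 7, 21, 56, 57, 69]


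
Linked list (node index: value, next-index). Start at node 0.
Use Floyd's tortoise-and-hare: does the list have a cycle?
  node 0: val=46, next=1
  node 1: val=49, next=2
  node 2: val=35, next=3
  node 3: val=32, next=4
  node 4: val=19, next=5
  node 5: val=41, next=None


Floyd's tortoise (slow, +1) and hare (fast, +2):
  init: slow=0, fast=0
  step 1: slow=1, fast=2
  step 2: slow=2, fast=4
  step 3: fast 4->5->None, no cycle

Cycle: no


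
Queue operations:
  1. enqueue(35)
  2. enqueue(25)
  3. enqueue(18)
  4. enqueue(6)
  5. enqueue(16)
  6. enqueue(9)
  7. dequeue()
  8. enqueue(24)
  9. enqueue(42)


enqueue(35) -> [35]
enqueue(25) -> [35, 25]
enqueue(18) -> [35, 25, 18]
enqueue(6) -> [35, 25, 18, 6]
enqueue(16) -> [35, 25, 18, 6, 16]
enqueue(9) -> [35, 25, 18, 6, 16, 9]
dequeue()->35, [25, 18, 6, 16, 9]
enqueue(24) -> [25, 18, 6, 16, 9, 24]
enqueue(42) -> [25, 18, 6, 16, 9, 24, 42]

Final queue: [25, 18, 6, 16, 9, 24, 42]


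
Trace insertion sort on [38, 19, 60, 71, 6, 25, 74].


Initial: [38, 19, 60, 71, 6, 25, 74]
Insert 19: [19, 38, 60, 71, 6, 25, 74]
Insert 60: [19, 38, 60, 71, 6, 25, 74]
Insert 71: [19, 38, 60, 71, 6, 25, 74]
Insert 6: [6, 19, 38, 60, 71, 25, 74]
Insert 25: [6, 19, 25, 38, 60, 71, 74]
Insert 74: [6, 19, 25, 38, 60, 71, 74]

Sorted: [6, 19, 25, 38, 60, 71, 74]


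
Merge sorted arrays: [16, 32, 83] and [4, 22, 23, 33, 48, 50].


Take 4 from B
Take 16 from A
Take 22 from B
Take 23 from B
Take 32 from A
Take 33 from B
Take 48 from B
Take 50 from B

Merged: [4, 16, 22, 23, 32, 33, 48, 50, 83]


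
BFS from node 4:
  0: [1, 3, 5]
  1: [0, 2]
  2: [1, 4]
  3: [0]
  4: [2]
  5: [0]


Visit 4, enqueue [2]
Visit 2, enqueue [1]
Visit 1, enqueue [0]
Visit 0, enqueue [3, 5]
Visit 3, enqueue []
Visit 5, enqueue []

BFS order: [4, 2, 1, 0, 3, 5]


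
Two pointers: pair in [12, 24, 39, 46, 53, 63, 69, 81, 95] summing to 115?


lo=0(12)+hi=8(95)=107
lo=1(24)+hi=8(95)=119
lo=1(24)+hi=7(81)=105
lo=2(39)+hi=7(81)=120
lo=2(39)+hi=6(69)=108
lo=3(46)+hi=6(69)=115

Yes: 46+69=115


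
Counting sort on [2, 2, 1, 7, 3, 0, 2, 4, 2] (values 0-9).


Input: [2, 2, 1, 7, 3, 0, 2, 4, 2]
Counts: [1, 1, 4, 1, 1, 0, 0, 1, 0, 0]

Sorted: [0, 1, 2, 2, 2, 2, 3, 4, 7]


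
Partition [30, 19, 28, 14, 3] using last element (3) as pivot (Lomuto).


Pivot: 3
Place pivot at 0: [3, 19, 28, 14, 30]

Partitioned: [3, 19, 28, 14, 30]


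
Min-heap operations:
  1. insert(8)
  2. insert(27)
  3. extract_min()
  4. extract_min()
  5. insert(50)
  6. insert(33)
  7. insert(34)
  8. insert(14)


insert(8) -> [8]
insert(27) -> [8, 27]
extract_min()->8, [27]
extract_min()->27, []
insert(50) -> [50]
insert(33) -> [33, 50]
insert(34) -> [33, 50, 34]
insert(14) -> [14, 33, 34, 50]

Final heap: [14, 33, 34, 50]


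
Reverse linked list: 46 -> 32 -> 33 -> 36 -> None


Step 1: curr=46, set curr.next=prev(None) | reversed so far: 46
Step 2: curr=32, set curr.next=prev(46) | reversed so far: 32 -> 46
Step 3: curr=33, set curr.next=prev(32) | reversed so far: 33 -> 32 -> 46
Step 4: curr=36, set curr.next=prev(33) | reversed so far: 36 -> 33 -> 32 -> 46

36 -> 33 -> 32 -> 46 -> None


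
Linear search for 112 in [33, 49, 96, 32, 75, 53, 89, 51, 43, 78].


i=0: 33!=112
i=1: 49!=112
i=2: 96!=112
i=3: 32!=112
i=4: 75!=112
i=5: 53!=112
i=6: 89!=112
i=7: 51!=112
i=8: 43!=112
i=9: 78!=112

Not found, 10 comps


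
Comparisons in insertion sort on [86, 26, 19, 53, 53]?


Algorithm: insertion sort
Input: [86, 26, 19, 53, 53]
Sorted: [19, 26, 53, 53, 86]

7


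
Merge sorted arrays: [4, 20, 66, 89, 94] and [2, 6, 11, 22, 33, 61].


Take 2 from B
Take 4 from A
Take 6 from B
Take 11 from B
Take 20 from A
Take 22 from B
Take 33 from B
Take 61 from B

Merged: [2, 4, 6, 11, 20, 22, 33, 61, 66, 89, 94]


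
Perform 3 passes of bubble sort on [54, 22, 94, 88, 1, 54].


Initial: [54, 22, 94, 88, 1, 54]
Pass 1: [22, 54, 88, 1, 54, 94] (4 swaps)
Pass 2: [22, 54, 1, 54, 88, 94] (2 swaps)
Pass 3: [22, 1, 54, 54, 88, 94] (1 swaps)

After 3 passes: [22, 1, 54, 54, 88, 94]


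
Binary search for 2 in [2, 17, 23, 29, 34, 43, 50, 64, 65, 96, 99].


Step 1: lo=0, hi=10, mid=5, val=43
Step 2: lo=0, hi=4, mid=2, val=23
Step 3: lo=0, hi=1, mid=0, val=2

Found at index 0


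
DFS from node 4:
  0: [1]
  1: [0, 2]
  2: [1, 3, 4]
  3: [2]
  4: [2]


Visit 4, push [2]
Visit 2, push [3, 1]
Visit 1, push [0]
Visit 0, push []
Visit 3, push []

DFS order: [4, 2, 1, 0, 3]


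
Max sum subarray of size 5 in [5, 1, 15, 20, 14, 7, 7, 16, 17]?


[0:5]: 55
[1:6]: 57
[2:7]: 63
[3:8]: 64
[4:9]: 61

Max: 64 at [3:8]


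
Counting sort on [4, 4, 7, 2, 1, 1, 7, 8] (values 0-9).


Input: [4, 4, 7, 2, 1, 1, 7, 8]
Counts: [0, 2, 1, 0, 2, 0, 0, 2, 1, 0]

Sorted: [1, 1, 2, 4, 4, 7, 7, 8]


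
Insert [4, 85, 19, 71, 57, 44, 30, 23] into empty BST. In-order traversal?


Insert 4: root
Insert 85: R from 4
Insert 19: R from 4 -> L from 85
Insert 71: R from 4 -> L from 85 -> R from 19
Insert 57: R from 4 -> L from 85 -> R from 19 -> L from 71
Insert 44: R from 4 -> L from 85 -> R from 19 -> L from 71 -> L from 57
Insert 30: R from 4 -> L from 85 -> R from 19 -> L from 71 -> L from 57 -> L from 44
Insert 23: R from 4 -> L from 85 -> R from 19 -> L from 71 -> L from 57 -> L from 44 -> L from 30

In-order: [4, 19, 23, 30, 44, 57, 71, 85]


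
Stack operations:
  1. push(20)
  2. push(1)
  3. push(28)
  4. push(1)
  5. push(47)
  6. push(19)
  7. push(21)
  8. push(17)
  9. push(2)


push(20) -> [20]
push(1) -> [20, 1]
push(28) -> [20, 1, 28]
push(1) -> [20, 1, 28, 1]
push(47) -> [20, 1, 28, 1, 47]
push(19) -> [20, 1, 28, 1, 47, 19]
push(21) -> [20, 1, 28, 1, 47, 19, 21]
push(17) -> [20, 1, 28, 1, 47, 19, 21, 17]
push(2) -> [20, 1, 28, 1, 47, 19, 21, 17, 2]

Final stack: [20, 1, 28, 1, 47, 19, 21, 17, 2]


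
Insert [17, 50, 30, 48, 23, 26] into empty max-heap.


Insert 17: [17]
Insert 50: [50, 17]
Insert 30: [50, 17, 30]
Insert 48: [50, 48, 30, 17]
Insert 23: [50, 48, 30, 17, 23]
Insert 26: [50, 48, 30, 17, 23, 26]

Final heap: [50, 48, 30, 17, 23, 26]


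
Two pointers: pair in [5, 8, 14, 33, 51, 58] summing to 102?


lo=0(5)+hi=5(58)=63
lo=1(8)+hi=5(58)=66
lo=2(14)+hi=5(58)=72
lo=3(33)+hi=5(58)=91
lo=4(51)+hi=5(58)=109

No pair found


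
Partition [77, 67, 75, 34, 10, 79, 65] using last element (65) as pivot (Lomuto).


Pivot: 65
  34 <= 65: swap -> [34, 67, 75, 77, 10, 79, 65]
  10 <= 65: swap -> [34, 10, 75, 77, 67, 79, 65]
Place pivot at 2: [34, 10, 65, 77, 67, 79, 75]

Partitioned: [34, 10, 65, 77, 67, 79, 75]


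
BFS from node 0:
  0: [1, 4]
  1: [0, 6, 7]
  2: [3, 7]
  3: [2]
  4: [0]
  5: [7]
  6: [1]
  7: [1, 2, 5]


Visit 0, enqueue [1, 4]
Visit 1, enqueue [6, 7]
Visit 4, enqueue []
Visit 6, enqueue []
Visit 7, enqueue [2, 5]
Visit 2, enqueue [3]
Visit 5, enqueue []
Visit 3, enqueue []

BFS order: [0, 1, 4, 6, 7, 2, 5, 3]


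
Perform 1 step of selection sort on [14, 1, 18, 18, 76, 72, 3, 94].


Initial: [14, 1, 18, 18, 76, 72, 3, 94]
Step 1: min=1 at 1
  Swap: [1, 14, 18, 18, 76, 72, 3, 94]

After 1 step: [1, 14, 18, 18, 76, 72, 3, 94]


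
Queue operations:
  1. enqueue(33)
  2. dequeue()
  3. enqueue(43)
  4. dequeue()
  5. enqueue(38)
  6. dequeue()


enqueue(33) -> [33]
dequeue()->33, []
enqueue(43) -> [43]
dequeue()->43, []
enqueue(38) -> [38]
dequeue()->38, []

Final queue: []


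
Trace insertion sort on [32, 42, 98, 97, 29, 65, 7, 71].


Initial: [32, 42, 98, 97, 29, 65, 7, 71]
Insert 42: [32, 42, 98, 97, 29, 65, 7, 71]
Insert 98: [32, 42, 98, 97, 29, 65, 7, 71]
Insert 97: [32, 42, 97, 98, 29, 65, 7, 71]
Insert 29: [29, 32, 42, 97, 98, 65, 7, 71]
Insert 65: [29, 32, 42, 65, 97, 98, 7, 71]
Insert 7: [7, 29, 32, 42, 65, 97, 98, 71]
Insert 71: [7, 29, 32, 42, 65, 71, 97, 98]

Sorted: [7, 29, 32, 42, 65, 71, 97, 98]


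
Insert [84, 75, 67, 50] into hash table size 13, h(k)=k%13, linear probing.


Insert 84: h=6 -> slot 6
Insert 75: h=10 -> slot 10
Insert 67: h=2 -> slot 2
Insert 50: h=11 -> slot 11

Table: [None, None, 67, None, None, None, 84, None, None, None, 75, 50, None]


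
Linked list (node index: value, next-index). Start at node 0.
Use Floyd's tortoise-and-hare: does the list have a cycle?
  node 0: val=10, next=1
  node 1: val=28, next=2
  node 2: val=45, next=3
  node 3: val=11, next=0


Floyd's tortoise (slow, +1) and hare (fast, +2):
  init: slow=0, fast=0
  step 1: slow=1, fast=2
  step 2: slow=2, fast=0
  step 3: slow=3, fast=2
  step 4: slow=0, fast=0
  slow == fast at node 0: cycle detected

Cycle: yes


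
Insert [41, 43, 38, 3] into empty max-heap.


Insert 41: [41]
Insert 43: [43, 41]
Insert 38: [43, 41, 38]
Insert 3: [43, 41, 38, 3]

Final heap: [43, 41, 38, 3]


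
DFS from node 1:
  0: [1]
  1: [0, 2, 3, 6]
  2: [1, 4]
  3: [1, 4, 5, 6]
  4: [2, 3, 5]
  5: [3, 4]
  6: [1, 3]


Visit 1, push [6, 3, 2, 0]
Visit 0, push []
Visit 2, push [4]
Visit 4, push [5, 3]
Visit 3, push [6, 5]
Visit 5, push []
Visit 6, push []

DFS order: [1, 0, 2, 4, 3, 5, 6]


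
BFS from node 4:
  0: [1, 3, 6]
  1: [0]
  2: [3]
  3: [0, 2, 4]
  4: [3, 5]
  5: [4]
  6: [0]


Visit 4, enqueue [3, 5]
Visit 3, enqueue [0, 2]
Visit 5, enqueue []
Visit 0, enqueue [1, 6]
Visit 2, enqueue []
Visit 1, enqueue []
Visit 6, enqueue []

BFS order: [4, 3, 5, 0, 2, 1, 6]


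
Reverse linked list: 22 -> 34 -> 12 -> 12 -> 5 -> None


Step 1: curr=22, set curr.next=prev(None) | reversed so far: 22
Step 2: curr=34, set curr.next=prev(22) | reversed so far: 34 -> 22
Step 3: curr=12, set curr.next=prev(34) | reversed so far: 12 -> 34 -> 22
Step 4: curr=12, set curr.next=prev(12) | reversed so far: 12 -> 12 -> 34 -> 22
Step 5: curr=5, set curr.next=prev(12) | reversed so far: 5 -> 12 -> 12 -> 34 -> 22

5 -> 12 -> 12 -> 34 -> 22 -> None


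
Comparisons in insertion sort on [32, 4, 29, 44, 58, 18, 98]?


Algorithm: insertion sort
Input: [32, 4, 29, 44, 58, 18, 98]
Sorted: [4, 18, 29, 32, 44, 58, 98]

11


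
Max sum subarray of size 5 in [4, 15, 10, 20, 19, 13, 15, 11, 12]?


[0:5]: 68
[1:6]: 77
[2:7]: 77
[3:8]: 78
[4:9]: 70

Max: 78 at [3:8]


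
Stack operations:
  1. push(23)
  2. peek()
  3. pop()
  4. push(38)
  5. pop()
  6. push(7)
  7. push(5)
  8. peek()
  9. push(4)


push(23) -> [23]
peek()->23
pop()->23, []
push(38) -> [38]
pop()->38, []
push(7) -> [7]
push(5) -> [7, 5]
peek()->5
push(4) -> [7, 5, 4]

Final stack: [7, 5, 4]


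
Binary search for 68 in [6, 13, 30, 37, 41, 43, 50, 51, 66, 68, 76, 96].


Step 1: lo=0, hi=11, mid=5, val=43
Step 2: lo=6, hi=11, mid=8, val=66
Step 3: lo=9, hi=11, mid=10, val=76
Step 4: lo=9, hi=9, mid=9, val=68

Found at index 9


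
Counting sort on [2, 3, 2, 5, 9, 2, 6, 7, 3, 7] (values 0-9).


Input: [2, 3, 2, 5, 9, 2, 6, 7, 3, 7]
Counts: [0, 0, 3, 2, 0, 1, 1, 2, 0, 1]

Sorted: [2, 2, 2, 3, 3, 5, 6, 7, 7, 9]


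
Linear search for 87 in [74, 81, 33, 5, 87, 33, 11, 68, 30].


i=0: 74!=87
i=1: 81!=87
i=2: 33!=87
i=3: 5!=87
i=4: 87==87 found!

Found at 4, 5 comps


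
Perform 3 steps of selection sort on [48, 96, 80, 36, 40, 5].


Initial: [48, 96, 80, 36, 40, 5]
Step 1: min=5 at 5
  Swap: [5, 96, 80, 36, 40, 48]
Step 2: min=36 at 3
  Swap: [5, 36, 80, 96, 40, 48]
Step 3: min=40 at 4
  Swap: [5, 36, 40, 96, 80, 48]

After 3 steps: [5, 36, 40, 96, 80, 48]


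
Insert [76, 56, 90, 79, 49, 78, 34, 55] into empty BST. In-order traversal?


Insert 76: root
Insert 56: L from 76
Insert 90: R from 76
Insert 79: R from 76 -> L from 90
Insert 49: L from 76 -> L from 56
Insert 78: R from 76 -> L from 90 -> L from 79
Insert 34: L from 76 -> L from 56 -> L from 49
Insert 55: L from 76 -> L from 56 -> R from 49

In-order: [34, 49, 55, 56, 76, 78, 79, 90]


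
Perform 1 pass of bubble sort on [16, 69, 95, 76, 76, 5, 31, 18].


Initial: [16, 69, 95, 76, 76, 5, 31, 18]
Pass 1: [16, 69, 76, 76, 5, 31, 18, 95] (5 swaps)

After 1 pass: [16, 69, 76, 76, 5, 31, 18, 95]


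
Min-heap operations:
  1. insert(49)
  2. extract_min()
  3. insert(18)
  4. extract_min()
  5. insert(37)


insert(49) -> [49]
extract_min()->49, []
insert(18) -> [18]
extract_min()->18, []
insert(37) -> [37]

Final heap: [37]
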